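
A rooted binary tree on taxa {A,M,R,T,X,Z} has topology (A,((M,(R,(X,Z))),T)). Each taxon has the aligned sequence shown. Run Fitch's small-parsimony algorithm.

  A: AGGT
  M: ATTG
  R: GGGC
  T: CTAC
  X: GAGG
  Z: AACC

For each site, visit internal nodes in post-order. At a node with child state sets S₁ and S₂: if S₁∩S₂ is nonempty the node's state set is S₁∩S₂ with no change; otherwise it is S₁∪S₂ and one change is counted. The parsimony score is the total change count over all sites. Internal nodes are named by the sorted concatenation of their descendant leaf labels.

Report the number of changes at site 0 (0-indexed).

site 0, node XZ: X={G} ∪ Z={A} → {A,G} (+1)
site 0, node RXZ: R={G} ∩ XZ={A,G} → {G} (+0)
site 0, node MRXZ: M={A} ∪ RXZ={G} → {A,G} (+1)
site 0, node MRTXZ: MRXZ={A,G} ∪ T={C} → {A,C,G} (+1)
site 0, node AMRTXZ: A={A} ∩ MRTXZ={A,C,G} → {A} (+0)
site 1, node XZ: X={A} ∩ Z={A} → {A} (+0)
site 1, node RXZ: R={G} ∪ XZ={A} → {A,G} (+1)
site 1, node MRXZ: M={T} ∪ RXZ={A,G} → {A,G,T} (+1)
site 1, node MRTXZ: MRXZ={A,G,T} ∩ T={T} → {T} (+0)
site 1, node AMRTXZ: A={G} ∪ MRTXZ={T} → {G,T} (+1)
site 2, node XZ: X={G} ∪ Z={C} → {C,G} (+1)
site 2, node RXZ: R={G} ∩ XZ={C,G} → {G} (+0)
site 2, node MRXZ: M={T} ∪ RXZ={G} → {G,T} (+1)
site 2, node MRTXZ: MRXZ={G,T} ∪ T={A} → {A,G,T} (+1)
site 2, node AMRTXZ: A={G} ∩ MRTXZ={A,G,T} → {G} (+0)
site 3, node XZ: X={G} ∪ Z={C} → {C,G} (+1)
site 3, node RXZ: R={C} ∩ XZ={C,G} → {C} (+0)
site 3, node MRXZ: M={G} ∪ RXZ={C} → {C,G} (+1)
site 3, node MRTXZ: MRXZ={C,G} ∩ T={C} → {C} (+0)
site 3, node AMRTXZ: A={T} ∪ MRTXZ={C} → {C,T} (+1)
per-site changes: [3, 3, 3, 3]; total = 12

3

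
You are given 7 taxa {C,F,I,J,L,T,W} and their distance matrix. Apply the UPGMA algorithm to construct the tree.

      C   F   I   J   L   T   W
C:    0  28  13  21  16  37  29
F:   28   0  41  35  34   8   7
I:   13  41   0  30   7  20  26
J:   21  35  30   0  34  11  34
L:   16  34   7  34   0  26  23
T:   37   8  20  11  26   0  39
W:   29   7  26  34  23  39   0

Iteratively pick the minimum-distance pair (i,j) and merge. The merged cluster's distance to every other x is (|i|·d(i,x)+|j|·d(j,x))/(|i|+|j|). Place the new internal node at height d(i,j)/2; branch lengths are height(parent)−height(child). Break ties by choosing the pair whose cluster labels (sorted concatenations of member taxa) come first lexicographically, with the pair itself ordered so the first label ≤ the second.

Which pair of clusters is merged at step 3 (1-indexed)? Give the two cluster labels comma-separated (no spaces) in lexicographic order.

1. join F+W (d=7) ⇒ FW; edges |F|=7/2, |W|=7/2
  updated: d(C,FW)=57/2, d(FW,I)=67/2, d(FW,J)=69/2, d(FW,L)=57/2, d(FW,T)=47/2
2. join I+L (d=7) ⇒ IL; edges |I|=7/2, |L|=7/2
  updated: d(C,IL)=29/2, d(FW,IL)=31, d(IL,J)=32, d(IL,T)=23
3. join J+T (d=11) ⇒ JT; edges |J|=11/2, |T|=11/2
  updated: d(C,JT)=29, d(FW,JT)=29, d(IL,JT)=55/2
4. join C+IL (d=29/2) ⇒ CIL; edges |C|=29/4, |IL|=15/4
  updated: d(CIL,FW)=181/6, d(CIL,JT)=28
5. join CIL+JT (d=28) ⇒ CIJLT; edges |CIL|=27/4, |JT|=17/2
  updated: d(CIJLT,FW)=297/10
6. join CIJLT+FW (d=297/10) ⇒ CFIJLTW; edges |CIJLT|=17/20, |FW|=227/20
final tree: (((C:29/4,(I:7/2,L:7/2):15/4):27/4,(J:11/2,T:11/2):17/2):17/20,(F:7/2,W:7/2):227/20)
total length: 1269/20

J,T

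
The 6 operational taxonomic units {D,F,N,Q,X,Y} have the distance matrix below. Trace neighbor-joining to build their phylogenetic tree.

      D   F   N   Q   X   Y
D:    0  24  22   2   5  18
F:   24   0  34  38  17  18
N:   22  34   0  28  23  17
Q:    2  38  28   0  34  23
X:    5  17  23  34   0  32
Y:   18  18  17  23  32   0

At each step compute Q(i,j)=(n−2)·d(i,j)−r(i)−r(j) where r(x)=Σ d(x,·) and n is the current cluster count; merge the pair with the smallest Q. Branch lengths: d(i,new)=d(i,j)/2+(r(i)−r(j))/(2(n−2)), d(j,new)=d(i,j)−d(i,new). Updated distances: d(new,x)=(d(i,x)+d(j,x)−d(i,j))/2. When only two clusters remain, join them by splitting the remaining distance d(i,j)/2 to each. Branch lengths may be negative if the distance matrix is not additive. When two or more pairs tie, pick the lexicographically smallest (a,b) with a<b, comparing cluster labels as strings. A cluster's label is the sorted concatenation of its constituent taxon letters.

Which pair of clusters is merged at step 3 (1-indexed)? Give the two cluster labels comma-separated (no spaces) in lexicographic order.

DQ,FX

step 1: merge (D,Q) at d=2, Q=-188; branch lengths D→-23/4, Q→31/4; new cluster DQ
  updated: d(DQ,F)=30, d(DQ,N)=24, d(DQ,X)=37/2, d(DQ,Y)=39/2
step 2: merge (F,X) at d=17, Q=-277/2; branch lengths F→119/12, X→85/12; new cluster FX
  updated: d(DQ,FX)=63/4, d(FX,N)=20, d(FX,Y)=33/2
step 3: merge (DQ,FX) at d=63/4, Q=-80; branch lengths DQ→77/8, FX→49/8; new cluster DFQX
  updated: d(DFQX,N)=113/8, d(DFQX,Y)=81/8
step 4: merge (DFQX,N) at d=113/8, Q=-165/4; branch lengths DFQX→29/8, N→21/2; new cluster DFNQX
  updated: d(DFNQX,Y)=13/2
step 5: merge (DFNQX,Y) at d=13/2; branch lengths DFNQX→13/4, Y→13/4; new cluster DFNQXY
final tree: ((((D:-23/4,Q:31/4):77/8,(F:119/12,X:85/12):49/8):29/8,N:21/2):13/4,Y:13/4)
total length: 443/8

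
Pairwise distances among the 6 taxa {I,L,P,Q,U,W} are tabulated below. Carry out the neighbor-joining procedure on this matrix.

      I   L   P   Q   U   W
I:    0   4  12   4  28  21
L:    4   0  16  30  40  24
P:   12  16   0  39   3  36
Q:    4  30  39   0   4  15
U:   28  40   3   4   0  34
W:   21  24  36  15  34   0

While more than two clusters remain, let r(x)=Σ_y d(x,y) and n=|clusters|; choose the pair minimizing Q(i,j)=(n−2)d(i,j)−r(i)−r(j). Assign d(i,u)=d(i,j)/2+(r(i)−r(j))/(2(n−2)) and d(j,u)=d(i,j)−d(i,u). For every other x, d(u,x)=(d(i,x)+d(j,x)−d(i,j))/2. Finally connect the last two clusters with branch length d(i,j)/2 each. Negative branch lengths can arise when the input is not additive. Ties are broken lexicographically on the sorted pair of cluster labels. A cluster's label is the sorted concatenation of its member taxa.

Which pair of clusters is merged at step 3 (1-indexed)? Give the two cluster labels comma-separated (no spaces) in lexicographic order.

iteration 1: select P,U (d=3, Q=-203); attach at lengths (9/8, 15/8); label the merged cluster PU
  updated: d(I,PU)=37/2, d(L,PU)=53/2, d(PU,Q)=20, d(PU,W)=67/2
iteration 2: select I,L (d=4, Q=-120); attach at lengths (-25/6, 49/6); label the merged cluster IL
  updated: d(IL,PU)=41/2, d(IL,Q)=15, d(IL,W)=41/2
iteration 3: select IL,PU (d=41/2, Q=-89); attach at lengths (23/4, 59/4); label the merged cluster ILPU
  updated: d(ILPU,Q)=29/4, d(ILPU,W)=67/4
iteration 4: select ILPU,Q (d=29/4, Q=-39); attach at lengths (9/2, 11/4); label the merged cluster ILPQU
  updated: d(ILPQU,W)=49/4
iteration 5: select ILPQU,W (d=49/4); attach at lengths (49/8, 49/8); label the merged cluster ILPQUW
final tree: ((((I:-25/6,L:49/6):23/4,(P:9/8,U:15/8):59/4):9/2,Q:11/4):49/8,W:49/8)
total length: 47

IL,PU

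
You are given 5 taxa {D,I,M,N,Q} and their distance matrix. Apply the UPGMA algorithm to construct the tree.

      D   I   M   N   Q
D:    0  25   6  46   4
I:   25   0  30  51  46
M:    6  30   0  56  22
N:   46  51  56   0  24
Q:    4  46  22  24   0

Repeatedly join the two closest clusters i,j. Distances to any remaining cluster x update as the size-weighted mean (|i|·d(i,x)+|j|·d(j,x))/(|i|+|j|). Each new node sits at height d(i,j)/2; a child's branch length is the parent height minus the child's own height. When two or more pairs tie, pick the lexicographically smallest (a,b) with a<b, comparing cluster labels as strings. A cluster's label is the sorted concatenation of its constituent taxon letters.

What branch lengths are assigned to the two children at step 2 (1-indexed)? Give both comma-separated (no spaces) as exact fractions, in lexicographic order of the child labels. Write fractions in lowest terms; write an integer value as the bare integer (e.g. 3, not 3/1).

iteration 1: select D,Q (d=4); attach at lengths (2, 2); label the merged cluster DQ
  updated: d(DQ,I)=71/2, d(DQ,M)=14, d(DQ,N)=35
iteration 2: select DQ,M (d=14); attach at lengths (5, 7); label the merged cluster DMQ
  updated: d(DMQ,I)=101/3, d(DMQ,N)=42
iteration 3: select DMQ,I (d=101/3); attach at lengths (59/6, 101/6); label the merged cluster DIMQ
  updated: d(DIMQ,N)=177/4
iteration 4: select DIMQ,N (d=177/4); attach at lengths (127/24, 177/8); label the merged cluster DIMNQ
final tree: ((((D:2,Q:2):5,M:7):59/6,I:101/6):127/24,N:177/8)
total length: 841/12

5,7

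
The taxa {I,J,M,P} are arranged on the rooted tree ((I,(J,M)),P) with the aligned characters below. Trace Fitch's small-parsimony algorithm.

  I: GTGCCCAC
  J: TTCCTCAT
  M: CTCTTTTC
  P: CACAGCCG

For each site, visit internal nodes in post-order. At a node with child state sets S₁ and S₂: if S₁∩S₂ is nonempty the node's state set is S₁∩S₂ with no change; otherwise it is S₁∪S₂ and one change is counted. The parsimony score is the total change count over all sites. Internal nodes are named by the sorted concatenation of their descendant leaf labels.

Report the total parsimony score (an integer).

site 0, node JM: J={T} ∪ M={C} → {C,T} (+1)
site 0, node IJM: I={G} ∪ JM={C,T} → {C,G,T} (+1)
site 0, node IJMP: IJM={C,G,T} ∩ P={C} → {C} (+0)
site 1, node JM: J={T} ∩ M={T} → {T} (+0)
site 1, node IJM: I={T} ∩ JM={T} → {T} (+0)
site 1, node IJMP: IJM={T} ∪ P={A} → {A,T} (+1)
site 2, node JM: J={C} ∩ M={C} → {C} (+0)
site 2, node IJM: I={G} ∪ JM={C} → {C,G} (+1)
site 2, node IJMP: IJM={C,G} ∩ P={C} → {C} (+0)
site 3, node JM: J={C} ∪ M={T} → {C,T} (+1)
site 3, node IJM: I={C} ∩ JM={C,T} → {C} (+0)
site 3, node IJMP: IJM={C} ∪ P={A} → {A,C} (+1)
site 4, node JM: J={T} ∩ M={T} → {T} (+0)
site 4, node IJM: I={C} ∪ JM={T} → {C,T} (+1)
site 4, node IJMP: IJM={C,T} ∪ P={G} → {C,G,T} (+1)
site 5, node JM: J={C} ∪ M={T} → {C,T} (+1)
site 5, node IJM: I={C} ∩ JM={C,T} → {C} (+0)
site 5, node IJMP: IJM={C} ∩ P={C} → {C} (+0)
site 6, node JM: J={A} ∪ M={T} → {A,T} (+1)
site 6, node IJM: I={A} ∩ JM={A,T} → {A} (+0)
site 6, node IJMP: IJM={A} ∪ P={C} → {A,C} (+1)
site 7, node JM: J={T} ∪ M={C} → {C,T} (+1)
site 7, node IJM: I={C} ∩ JM={C,T} → {C} (+0)
site 7, node IJMP: IJM={C} ∪ P={G} → {C,G} (+1)
per-site changes: [2, 1, 1, 2, 2, 1, 2, 2]; total = 13

13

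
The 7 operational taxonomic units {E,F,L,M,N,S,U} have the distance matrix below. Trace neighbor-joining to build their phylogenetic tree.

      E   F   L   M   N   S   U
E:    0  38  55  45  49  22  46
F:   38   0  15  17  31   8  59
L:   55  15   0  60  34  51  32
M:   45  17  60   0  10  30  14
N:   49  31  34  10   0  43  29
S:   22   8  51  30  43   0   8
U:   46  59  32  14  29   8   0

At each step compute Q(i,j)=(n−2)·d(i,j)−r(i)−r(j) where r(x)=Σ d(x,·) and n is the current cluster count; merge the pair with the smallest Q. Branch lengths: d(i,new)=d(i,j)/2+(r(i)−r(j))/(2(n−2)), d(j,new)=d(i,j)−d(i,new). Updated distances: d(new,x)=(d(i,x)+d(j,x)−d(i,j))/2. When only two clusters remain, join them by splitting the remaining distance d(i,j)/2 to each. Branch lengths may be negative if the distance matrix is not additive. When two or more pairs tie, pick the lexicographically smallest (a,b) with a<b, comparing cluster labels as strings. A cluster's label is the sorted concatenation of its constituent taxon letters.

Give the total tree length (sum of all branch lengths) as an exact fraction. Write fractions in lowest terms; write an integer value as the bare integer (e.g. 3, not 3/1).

1451/16

step 1: merge (F,L) at d=15, Q=-340; branch lengths F→-2/5, L→77/5; new cluster FL
  updated: d(E,FL)=39, d(FL,M)=31, d(FL,N)=25, d(FL,S)=22, d(FL,U)=38
step 2: merge (M,N) at d=10, Q=-246; branch lengths M→7/4, N→33/4; new cluster MN
  updated: d(E,MN)=42, d(FL,MN)=23, d(MN,S)=63/2, d(MN,U)=33/2
step 3: merge (MN,U) at d=33/2, Q=-172; branch lengths MN→9, U→15/2; new cluster MNU
  updated: d(E,MNU)=143/4, d(FL,MNU)=89/4, d(MNU,S)=23/2
step 4: merge (E,S) at d=22, Q=-433/4; branch lengths E→341/16, S→11/16; new cluster ES
  updated: d(ES,FL)=39/2, d(ES,MNU)=101/8
step 5: merge (ES,FL) at d=39/2, Q=-435/8; branch lengths ES→79/16, FL→233/16; new cluster EFLS
  updated: d(EFLS,MNU)=123/16
step 6: merge (EFLS,MNU) at d=123/16; branch lengths EFLS→123/32, MNU→123/32; new cluster EFLMNSU
final tree: (((E:341/16,S:11/16):79/16,(F:-2/5,L:77/5):233/16):123/32,((M:7/4,N:33/4):9,U:15/2):123/32)
total length: 1451/16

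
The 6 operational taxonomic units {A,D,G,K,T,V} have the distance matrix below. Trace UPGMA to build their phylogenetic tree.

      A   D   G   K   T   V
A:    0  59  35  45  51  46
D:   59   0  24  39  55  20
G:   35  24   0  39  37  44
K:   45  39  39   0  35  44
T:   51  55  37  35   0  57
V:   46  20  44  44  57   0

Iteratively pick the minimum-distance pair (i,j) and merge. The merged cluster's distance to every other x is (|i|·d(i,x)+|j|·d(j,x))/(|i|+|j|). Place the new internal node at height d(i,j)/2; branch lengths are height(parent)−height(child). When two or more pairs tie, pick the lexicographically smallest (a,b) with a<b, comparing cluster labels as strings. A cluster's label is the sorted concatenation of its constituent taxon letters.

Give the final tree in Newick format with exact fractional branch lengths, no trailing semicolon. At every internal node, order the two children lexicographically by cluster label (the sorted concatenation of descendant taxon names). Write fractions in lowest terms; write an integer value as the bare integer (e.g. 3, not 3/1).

(A:118/5,(((D:10,V:10):7,G:17):67/12,(K:35/2,T:35/2):61/12):61/60)

1. join D+V (d=20) ⇒ DV; edges |D|=10, |V|=10
  updated: d(A,DV)=105/2, d(DV,G)=34, d(DV,K)=83/2, d(DV,T)=56
2. join DV+G (d=34) ⇒ DGV; edges |DV|=7, |G|=17
  updated: d(A,DGV)=140/3, d(DGV,K)=122/3, d(DGV,T)=149/3
3. join K+T (d=35) ⇒ KT; edges |K|=35/2, |T|=35/2
  updated: d(A,KT)=48, d(DGV,KT)=271/6
4. join DGV+KT (d=271/6) ⇒ DGKTV; edges |DGV|=67/12, |KT|=61/12
  updated: d(A,DGKTV)=236/5
5. join A+DGKTV (d=236/5) ⇒ ADGKTV; edges |A|=118/5, |DGKTV|=61/60
final tree: (A:118/5,(((D:10,V:10):7,G:17):67/12,(K:35/2,T:35/2):61/12):61/60)
total length: 6857/60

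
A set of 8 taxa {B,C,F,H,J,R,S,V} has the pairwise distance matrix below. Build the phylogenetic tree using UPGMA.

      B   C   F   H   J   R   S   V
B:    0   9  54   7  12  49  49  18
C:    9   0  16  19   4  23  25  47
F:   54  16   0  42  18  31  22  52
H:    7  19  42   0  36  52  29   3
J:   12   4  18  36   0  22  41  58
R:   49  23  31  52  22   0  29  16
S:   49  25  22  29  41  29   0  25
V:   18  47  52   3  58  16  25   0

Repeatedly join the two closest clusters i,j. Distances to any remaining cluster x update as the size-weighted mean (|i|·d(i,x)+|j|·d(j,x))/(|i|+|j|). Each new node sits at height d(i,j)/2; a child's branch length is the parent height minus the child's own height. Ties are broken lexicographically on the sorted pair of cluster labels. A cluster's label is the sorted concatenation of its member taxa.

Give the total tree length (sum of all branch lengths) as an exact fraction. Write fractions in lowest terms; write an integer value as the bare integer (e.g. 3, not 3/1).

step 1: merge (H,V) at d=3; branch lengths H→3/2, V→3/2; new cluster HV
  updated: d(B,HV)=25/2, d(C,HV)=33, d(F,HV)=47, d(HV,J)=47, d(HV,R)=34, d(HV,S)=27
step 2: merge (C,J) at d=4; branch lengths C→2, J→2; new cluster CJ
  updated: d(B,CJ)=21/2, d(CJ,F)=17, d(CJ,HV)=40, d(CJ,R)=45/2, d(CJ,S)=33
step 3: merge (B,CJ) at d=21/2; branch lengths B→21/4, CJ→13/4; new cluster BCJ
  updated: d(BCJ,F)=88/3, d(BCJ,HV)=185/6, d(BCJ,R)=94/3, d(BCJ,S)=115/3
step 4: merge (F,S) at d=22; branch lengths F→11, S→11; new cluster FS
  updated: d(BCJ,FS)=203/6, d(FS,HV)=37, d(FS,R)=30
step 5: merge (FS,R) at d=30; branch lengths FS→4, R→15; new cluster FRS
  updated: d(BCJ,FRS)=33, d(FRS,HV)=36
step 6: merge (BCJ,HV) at d=185/6; branch lengths BCJ→61/6, HV→167/12; new cluster BCHJV
  updated: d(BCHJV,FRS)=171/5
step 7: merge (BCHJV,FRS) at d=171/5; branch lengths BCHJV→101/60, FRS→21/10; new cluster BCFHJRSV
final tree: (((B:21/4,(C:2,J:2):13/4):61/6,(H:3/2,V:3/2):167/12):101/60,((F:11,S:11):4,R:15):21/10)
total length: 2531/30

2531/30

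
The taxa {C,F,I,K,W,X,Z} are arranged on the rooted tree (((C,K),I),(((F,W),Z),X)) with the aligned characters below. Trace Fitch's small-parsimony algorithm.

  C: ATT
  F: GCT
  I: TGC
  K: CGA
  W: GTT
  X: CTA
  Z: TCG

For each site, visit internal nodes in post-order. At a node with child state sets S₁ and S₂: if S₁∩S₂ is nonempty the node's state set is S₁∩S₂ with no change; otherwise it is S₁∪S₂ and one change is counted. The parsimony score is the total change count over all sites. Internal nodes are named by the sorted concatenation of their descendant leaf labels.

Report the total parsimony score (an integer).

12

CK@0: {A} ∪ {C} = {A,C} (union, +1)
CIK@0: {A,C} ∪ {T} = {A,C,T} (union, +1)
FW@0: {G} ∩ {G} = {G} (intersection, +0)
FWZ@0: {G} ∪ {T} = {G,T} (union, +1)
FWXZ@0: {G,T} ∪ {C} = {C,G,T} (union, +1)
CFIKWXZ@0: {A,C,T} ∩ {C,G,T} = {C,T} (intersection, +0)
CK@1: {T} ∪ {G} = {G,T} (union, +1)
CIK@1: {G,T} ∩ {G} = {G} (intersection, +0)
FW@1: {C} ∪ {T} = {C,T} (union, +1)
FWZ@1: {C,T} ∩ {C} = {C} (intersection, +0)
FWXZ@1: {C} ∪ {T} = {C,T} (union, +1)
CFIKWXZ@1: {G} ∪ {C,T} = {C,G,T} (union, +1)
CK@2: {T} ∪ {A} = {A,T} (union, +1)
CIK@2: {A,T} ∪ {C} = {A,C,T} (union, +1)
FW@2: {T} ∩ {T} = {T} (intersection, +0)
FWZ@2: {T} ∪ {G} = {G,T} (union, +1)
FWXZ@2: {G,T} ∪ {A} = {A,G,T} (union, +1)
CFIKWXZ@2: {A,C,T} ∩ {A,G,T} = {A,T} (intersection, +0)
per-site changes: [4, 4, 4]; total = 12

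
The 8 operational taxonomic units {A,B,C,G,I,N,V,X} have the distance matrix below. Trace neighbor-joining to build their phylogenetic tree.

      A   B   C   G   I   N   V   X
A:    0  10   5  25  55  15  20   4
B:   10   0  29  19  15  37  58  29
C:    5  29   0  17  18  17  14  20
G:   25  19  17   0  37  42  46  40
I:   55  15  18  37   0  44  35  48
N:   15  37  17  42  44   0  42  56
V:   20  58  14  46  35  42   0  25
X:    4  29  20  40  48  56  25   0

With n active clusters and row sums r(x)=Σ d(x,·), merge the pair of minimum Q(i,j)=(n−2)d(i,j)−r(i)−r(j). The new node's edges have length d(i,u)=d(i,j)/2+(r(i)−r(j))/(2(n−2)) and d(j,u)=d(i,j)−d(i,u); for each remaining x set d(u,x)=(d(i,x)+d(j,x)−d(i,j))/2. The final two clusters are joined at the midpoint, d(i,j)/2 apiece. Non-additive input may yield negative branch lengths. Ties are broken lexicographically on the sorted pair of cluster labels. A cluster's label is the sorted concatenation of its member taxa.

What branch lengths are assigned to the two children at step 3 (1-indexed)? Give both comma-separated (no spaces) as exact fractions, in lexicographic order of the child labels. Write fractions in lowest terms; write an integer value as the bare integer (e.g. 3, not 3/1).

-111/16,175/16

step 1: merge (B,I) at d=15, Q=-359; branch lengths B→35/12, I→145/12; new cluster BI
  updated: d(A,BI)=25, d(BI,C)=16, d(BI,G)=41/2, d(BI,N)=33, d(BI,V)=39, d(BI,X)=31
step 2: merge (BI,G) at d=41/2, Q=-505/2; branch lengths BI→153/20, G→257/20; new cluster BGI
  updated: d(A,BGI)=59/4, d(BGI,C)=25/4, d(BGI,N)=109/4, d(BGI,V)=129/4, d(BGI,X)=101/4
step 3: merge (A,X) at d=4, Q=-173; branch lengths A→-111/16, X→175/16; new cluster AX
  updated: d(AX,BGI)=18, d(AX,C)=21/2, d(AX,N)=67/2, d(AX,V)=41/2
step 4: merge (AX,V) at d=41/2, Q=-519/4; branch lengths AX→47/8, V→117/8; new cluster AVX
  updated: d(AVX,BGI)=119/8, d(AVX,C)=2, d(AVX,N)=55/2
step 5: merge (AVX,C) at d=2, Q=-525/8; branch lengths AVX→185/32, C→-121/32; new cluster ACVX
  updated: d(ACVX,BGI)=153/16, d(ACVX,N)=85/4
step 6: merge (ACVX,BGI) at d=153/16, Q=-929/16; branch lengths ACVX→57/32, BGI→249/32; new cluster ABCGIVX
  updated: d(ABCGIVX,N)=623/32
step 7: merge (ABCGIVX,N) at d=623/32; branch lengths ABCGIVX→623/64, N→623/64; new cluster ABCGINVX
final tree: (((((A:-111/16,X:175/16):47/8,V:117/8):185/32,C:-121/32):57/32,((B:35/12,I:145/12):153/20,G:257/20):249/32):623/64,N:623/64)
total length: 2913/32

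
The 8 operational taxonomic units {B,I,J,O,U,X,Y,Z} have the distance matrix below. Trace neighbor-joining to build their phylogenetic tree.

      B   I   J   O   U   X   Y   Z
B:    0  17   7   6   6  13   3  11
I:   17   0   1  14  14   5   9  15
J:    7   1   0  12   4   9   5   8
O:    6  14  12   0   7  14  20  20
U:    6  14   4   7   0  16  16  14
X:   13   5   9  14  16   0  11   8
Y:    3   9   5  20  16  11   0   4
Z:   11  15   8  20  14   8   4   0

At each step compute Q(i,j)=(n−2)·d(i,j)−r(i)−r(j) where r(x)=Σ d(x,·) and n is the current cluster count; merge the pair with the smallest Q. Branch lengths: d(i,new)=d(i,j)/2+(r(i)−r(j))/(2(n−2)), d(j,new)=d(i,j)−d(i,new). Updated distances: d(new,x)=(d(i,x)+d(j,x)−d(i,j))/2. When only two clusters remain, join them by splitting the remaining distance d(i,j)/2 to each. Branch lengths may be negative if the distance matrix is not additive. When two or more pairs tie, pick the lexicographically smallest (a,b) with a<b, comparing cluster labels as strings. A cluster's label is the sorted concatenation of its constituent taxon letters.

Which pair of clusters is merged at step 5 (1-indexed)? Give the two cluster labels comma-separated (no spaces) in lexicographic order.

iteration 1: select O,U (d=7, Q=-128); attach at lengths (29/6, 13/6); label the merged cluster OU
  updated: d(B,OU)=5/2, d(I,OU)=21/2, d(J,OU)=9/2, d(OU,X)=23/2, d(OU,Y)=29/2, d(OU,Z)=27/2
iteration 2: select B,OU (d=5/2, Q=-98); attach at lengths (9/10, 8/5); label the merged cluster BOU
  updated: d(BOU,I)=25/2, d(BOU,J)=9/2, d(BOU,X)=11, d(BOU,Y)=15/2, d(BOU,Z)=11
iteration 3: select I,X (d=5, Q=-133/2); attach at lengths (37/16, 43/16); label the merged cluster IX
  updated: d(BOU,IX)=37/4, d(IX,J)=5/2, d(IX,Y)=15/2, d(IX,Z)=9
iteration 4: select Y,Z (d=4, Q=-44); attach at lengths (2/3, 10/3); label the merged cluster YZ
  updated: d(BOU,YZ)=29/4, d(IX,YZ)=25/4, d(J,YZ)=9/2
iteration 5: select BOU,YZ (d=29/4, Q=-49/2); attach at lengths (35/8, 23/8); label the merged cluster BOUYZ
  updated: d(BOUYZ,IX)=33/8, d(BOUYZ,J)=7/8
iteration 6: select BOUYZ,IX (d=33/8, Q=-15/2); attach at lengths (5/4, 23/8); label the merged cluster BIOUXYZ
  updated: d(BIOUXYZ,J)=-3/8
iteration 7: select BIOUXYZ,J (d=-3/8); attach at lengths (-3/16, -3/16); label the merged cluster BIJOUXYZ
final tree: ((((B:9/10,(O:29/6,U:13/6):8/5):35/8,(Y:2/3,Z:10/3):23/8):5/4,(I:37/16,X:43/16):23/8):-3/16,J:-3/16)
total length: 59/2

BOU,YZ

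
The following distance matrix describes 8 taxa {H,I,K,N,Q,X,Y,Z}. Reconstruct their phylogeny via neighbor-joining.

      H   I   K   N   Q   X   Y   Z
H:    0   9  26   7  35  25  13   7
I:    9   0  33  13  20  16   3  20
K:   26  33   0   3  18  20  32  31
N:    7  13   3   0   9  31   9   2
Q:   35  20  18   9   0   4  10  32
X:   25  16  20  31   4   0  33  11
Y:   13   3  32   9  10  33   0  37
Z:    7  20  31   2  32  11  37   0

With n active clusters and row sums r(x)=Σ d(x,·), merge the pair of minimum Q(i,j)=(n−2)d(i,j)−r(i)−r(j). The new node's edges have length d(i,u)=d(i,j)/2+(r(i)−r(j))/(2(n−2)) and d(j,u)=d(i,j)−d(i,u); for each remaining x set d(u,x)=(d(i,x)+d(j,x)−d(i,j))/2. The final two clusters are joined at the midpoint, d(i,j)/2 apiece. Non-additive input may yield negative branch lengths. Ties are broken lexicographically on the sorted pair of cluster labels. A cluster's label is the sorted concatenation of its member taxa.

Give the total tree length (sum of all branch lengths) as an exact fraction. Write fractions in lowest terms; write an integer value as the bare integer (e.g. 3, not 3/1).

1573/32

step 1: merge (Q,X) at d=4, Q=-244; branch lengths Q→1, X→3; new cluster QX
  updated: d(H,QX)=28, d(I,QX)=16, d(K,QX)=17, d(N,QX)=18, d(QX,Y)=39/2, d(QX,Z)=39/2
step 2: merge (I,Y) at d=3, Q=-385/2; branch lengths I→-9/20, Y→69/20; new cluster IY
  updated: d(H,IY)=19/2, d(IY,K)=31, d(IY,N)=19/2, d(IY,QX)=65/4, d(IY,Z)=27
step 3: merge (K,QX) at d=17, Q=-555/4; branch lengths K→309/32, QX→235/32; new cluster KQX
  updated: d(H,KQX)=37/2, d(IY,KQX)=121/8, d(KQX,N)=2, d(KQX,Z)=67/4
step 4: merge (H,IY) at d=19/2, Q=-597/8; branch lengths H→25/16, IY→127/16; new cluster HIY
  updated: d(HIY,KQX)=193/16, d(HIY,N)=7/2, d(HIY,Z)=49/4
step 5: merge (HIY,KQX) at d=193/16, Q=-69/2; branch lengths HIY→169/32, KQX→217/32; new cluster HIKQXY
  updated: d(HIKQXY,N)=-105/32, d(HIKQXY,Z)=271/32
step 6: merge (HIKQXY,N) at d=-105/32, Q=-115/16; branch lengths HIKQXY→51/32, N→-39/8; new cluster HIKNQXY
  updated: d(HIKNQXY,Z)=55/8
step 7: merge (HIKNQXY,Z) at d=55/8; branch lengths HIKNQXY→55/16, Z→55/16; new cluster HIKNQXYZ
final tree: ((((H:25/16,(I:-9/20,Y:69/20):127/16):169/32,(K:309/32,(Q:1,X:3):235/32):217/32):51/32,N:-39/8):55/16,Z:55/16)
total length: 1573/32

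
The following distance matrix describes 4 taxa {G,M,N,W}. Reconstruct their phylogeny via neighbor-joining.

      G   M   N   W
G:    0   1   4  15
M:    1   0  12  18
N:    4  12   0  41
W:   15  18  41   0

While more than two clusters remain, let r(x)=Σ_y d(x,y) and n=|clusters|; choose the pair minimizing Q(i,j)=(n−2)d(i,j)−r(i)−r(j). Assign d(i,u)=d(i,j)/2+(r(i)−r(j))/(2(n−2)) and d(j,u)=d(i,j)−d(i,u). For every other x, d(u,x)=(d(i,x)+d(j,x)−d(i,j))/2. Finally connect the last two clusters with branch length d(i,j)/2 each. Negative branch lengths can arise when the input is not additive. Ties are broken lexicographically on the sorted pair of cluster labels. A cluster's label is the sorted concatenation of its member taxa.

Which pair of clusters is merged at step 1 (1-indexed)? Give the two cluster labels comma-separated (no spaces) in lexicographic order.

step 1: merge (G,N) at d=4, Q=-69; branch lengths G→-29/4, N→45/4; new cluster GN
  updated: d(GN,M)=9/2, d(GN,W)=26
step 2: merge (GN,M) at d=9/2, Q=-97/2; branch lengths GN→25/4, M→-7/4; new cluster GMN
  updated: d(GMN,W)=79/4
step 3: merge (GMN,W) at d=79/4; branch lengths GMN→79/8, W→79/8; new cluster GMNW
final tree: (((G:-29/4,N:45/4):25/4,M:-7/4):79/8,W:79/8)
total length: 113/4

G,N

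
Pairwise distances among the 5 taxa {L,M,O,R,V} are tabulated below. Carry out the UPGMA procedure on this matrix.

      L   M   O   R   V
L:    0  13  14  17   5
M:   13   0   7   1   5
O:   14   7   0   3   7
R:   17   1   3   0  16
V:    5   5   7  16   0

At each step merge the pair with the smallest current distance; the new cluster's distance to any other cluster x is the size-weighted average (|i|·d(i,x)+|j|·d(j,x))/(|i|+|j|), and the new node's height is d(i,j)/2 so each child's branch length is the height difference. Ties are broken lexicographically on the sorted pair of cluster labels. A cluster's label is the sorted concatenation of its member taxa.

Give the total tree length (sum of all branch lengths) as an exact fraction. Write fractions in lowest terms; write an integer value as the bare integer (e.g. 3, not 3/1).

iteration 1: select M,R (d=1); attach at lengths (1/2, 1/2); label the merged cluster MR
  updated: d(L,MR)=15, d(MR,O)=5, d(MR,V)=21/2
iteration 2: select L,V (d=5); attach at lengths (5/2, 5/2); label the merged cluster LV
  updated: d(LV,MR)=51/4, d(LV,O)=21/2
iteration 3: select MR,O (d=5); attach at lengths (2, 5/2); label the merged cluster MOR
  updated: d(LV,MOR)=12
iteration 4: select LV,MOR (d=12); attach at lengths (7/2, 7/2); label the merged cluster LMORV
final tree: ((L:5/2,V:5/2):7/2,((M:1/2,R:1/2):2,O:5/2):7/2)
total length: 35/2

35/2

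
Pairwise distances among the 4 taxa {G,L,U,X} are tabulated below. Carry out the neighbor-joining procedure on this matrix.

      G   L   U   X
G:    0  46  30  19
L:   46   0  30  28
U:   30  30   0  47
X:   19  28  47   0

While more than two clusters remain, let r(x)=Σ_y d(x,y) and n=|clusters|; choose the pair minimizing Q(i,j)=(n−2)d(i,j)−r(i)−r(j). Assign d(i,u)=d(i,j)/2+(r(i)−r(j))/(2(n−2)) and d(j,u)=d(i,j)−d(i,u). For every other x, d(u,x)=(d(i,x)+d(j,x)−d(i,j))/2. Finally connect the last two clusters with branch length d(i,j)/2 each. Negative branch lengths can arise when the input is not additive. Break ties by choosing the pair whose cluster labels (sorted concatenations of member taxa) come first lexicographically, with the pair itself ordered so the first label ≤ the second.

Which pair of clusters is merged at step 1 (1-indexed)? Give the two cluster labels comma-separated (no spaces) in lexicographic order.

G,X

step 1: merge (G,X) at d=19, Q=-151; branch lengths G→39/4, X→37/4; new cluster GX
  updated: d(GX,L)=55/2, d(GX,U)=29
step 2: merge (GX,L) at d=55/2, Q=-173/2; branch lengths GX→53/4, L→57/4; new cluster GLX
  updated: d(GLX,U)=63/4
step 3: merge (GLX,U) at d=63/4; branch lengths GLX→63/8, U→63/8; new cluster GLUX
final tree: (((G:39/4,X:37/4):53/4,L:57/4):63/8,U:63/8)
total length: 249/4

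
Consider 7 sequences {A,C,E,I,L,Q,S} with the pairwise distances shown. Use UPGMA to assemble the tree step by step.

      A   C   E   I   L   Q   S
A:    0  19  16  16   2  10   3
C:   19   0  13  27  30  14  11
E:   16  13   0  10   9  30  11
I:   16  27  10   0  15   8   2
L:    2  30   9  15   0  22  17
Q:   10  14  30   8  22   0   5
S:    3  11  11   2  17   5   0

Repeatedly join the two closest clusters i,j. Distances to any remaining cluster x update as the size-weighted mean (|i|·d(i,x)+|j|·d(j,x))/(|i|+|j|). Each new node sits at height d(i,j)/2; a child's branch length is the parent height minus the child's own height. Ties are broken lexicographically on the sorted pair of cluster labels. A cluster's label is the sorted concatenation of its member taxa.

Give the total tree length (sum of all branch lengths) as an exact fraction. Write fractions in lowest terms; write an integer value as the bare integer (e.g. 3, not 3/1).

iteration 1: select A,L (d=2); attach at lengths (1, 1); label the merged cluster AL
  updated: d(AL,C)=49/2, d(AL,E)=25/2, d(AL,I)=31/2, d(AL,Q)=16, d(AL,S)=10
iteration 2: select I,S (d=2); attach at lengths (1, 1); label the merged cluster IS
  updated: d(AL,IS)=51/4, d(C,IS)=19, d(E,IS)=21/2, d(IS,Q)=13/2
iteration 3: select IS,Q (d=13/2); attach at lengths (9/4, 13/4); label the merged cluster IQS
  updated: d(AL,IQS)=83/6, d(C,IQS)=52/3, d(E,IQS)=17
iteration 4: select AL,E (d=25/2); attach at lengths (21/4, 25/4); label the merged cluster AEL
  updated: d(AEL,C)=62/3, d(AEL,IQS)=134/9
iteration 5: select AEL,IQS (d=134/9); attach at lengths (43/36, 151/36); label the merged cluster AEILQS
  updated: d(AEILQS,C)=19
iteration 6: select AEILQS,C (d=19); attach at lengths (37/18, 19/2); label the merged cluster ACEILQS
final tree: ((((A:1,L:1):21/4,E:25/4):43/36,((I:1,S:1):9/4,Q:13/4):151/36):37/18,C:19/2)
total length: 683/18

683/18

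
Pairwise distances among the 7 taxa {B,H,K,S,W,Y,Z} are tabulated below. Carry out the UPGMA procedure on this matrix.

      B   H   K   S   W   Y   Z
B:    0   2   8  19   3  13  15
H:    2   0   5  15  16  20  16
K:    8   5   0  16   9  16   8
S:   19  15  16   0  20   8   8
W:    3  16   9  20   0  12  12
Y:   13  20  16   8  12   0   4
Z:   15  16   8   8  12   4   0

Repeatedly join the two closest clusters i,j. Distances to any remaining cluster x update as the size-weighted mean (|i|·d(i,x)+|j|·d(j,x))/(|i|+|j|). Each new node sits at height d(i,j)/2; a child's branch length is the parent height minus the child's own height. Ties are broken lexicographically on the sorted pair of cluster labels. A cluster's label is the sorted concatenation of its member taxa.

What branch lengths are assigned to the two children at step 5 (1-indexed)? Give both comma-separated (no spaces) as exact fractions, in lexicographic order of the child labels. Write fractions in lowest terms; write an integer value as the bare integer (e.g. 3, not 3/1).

step 1: merge (B,H) at d=2; branch lengths B→1, H→1; new cluster BH
  updated: d(BH,K)=13/2, d(BH,S)=17, d(BH,W)=19/2, d(BH,Y)=33/2, d(BH,Z)=31/2
step 2: merge (Y,Z) at d=4; branch lengths Y→2, Z→2; new cluster YZ
  updated: d(BH,YZ)=16, d(K,YZ)=12, d(S,YZ)=8, d(W,YZ)=12
step 3: merge (BH,K) at d=13/2; branch lengths BH→9/4, K→13/4; new cluster BHK
  updated: d(BHK,S)=50/3, d(BHK,W)=28/3, d(BHK,YZ)=44/3
step 4: merge (S,YZ) at d=8; branch lengths S→4, YZ→2; new cluster SYZ
  updated: d(BHK,SYZ)=46/3, d(SYZ,W)=44/3
step 5: merge (BHK,W) at d=28/3; branch lengths BHK→17/12, W→14/3; new cluster BHKW
  updated: d(BHKW,SYZ)=91/6
step 6: merge (BHKW,SYZ) at d=91/6; branch lengths BHKW→35/12, SYZ→43/12; new cluster BHKSWYZ
final tree: ((((B:1,H:1):9/4,K:13/4):17/12,W:14/3):35/12,(S:4,(Y:2,Z:2):2):43/12)
total length: 361/12

17/12,14/3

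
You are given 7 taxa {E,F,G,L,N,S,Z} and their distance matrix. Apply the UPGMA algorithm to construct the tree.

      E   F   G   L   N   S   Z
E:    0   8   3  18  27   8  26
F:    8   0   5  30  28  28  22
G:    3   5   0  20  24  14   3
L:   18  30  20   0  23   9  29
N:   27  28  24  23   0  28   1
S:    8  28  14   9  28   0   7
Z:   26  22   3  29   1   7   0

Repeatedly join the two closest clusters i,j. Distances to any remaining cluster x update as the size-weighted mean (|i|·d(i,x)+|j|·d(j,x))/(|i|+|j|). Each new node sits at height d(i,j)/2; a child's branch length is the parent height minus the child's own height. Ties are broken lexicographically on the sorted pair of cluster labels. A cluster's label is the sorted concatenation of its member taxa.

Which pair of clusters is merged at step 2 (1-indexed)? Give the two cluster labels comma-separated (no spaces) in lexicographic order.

iteration 1: select N,Z (d=1); attach at lengths (1/2, 1/2); label the merged cluster NZ
  updated: d(E,NZ)=53/2, d(F,NZ)=25, d(G,NZ)=27/2, d(L,NZ)=26, d(NZ,S)=35/2
iteration 2: select E,G (d=3); attach at lengths (3/2, 3/2); label the merged cluster EG
  updated: d(EG,F)=13/2, d(EG,L)=19, d(EG,NZ)=20, d(EG,S)=11
iteration 3: select EG,F (d=13/2); attach at lengths (7/4, 13/4); label the merged cluster EFG
  updated: d(EFG,L)=68/3, d(EFG,NZ)=65/3, d(EFG,S)=50/3
iteration 4: select L,S (d=9); attach at lengths (9/2, 9/2); label the merged cluster LS
  updated: d(EFG,LS)=59/3, d(LS,NZ)=87/4
iteration 5: select EFG,LS (d=59/3); attach at lengths (79/12, 16/3); label the merged cluster EFGLS
  updated: d(EFGLS,NZ)=217/10
iteration 6: select EFGLS,NZ (d=217/10); attach at lengths (61/60, 207/20); label the merged cluster EFGLNSZ
final tree: ((((E:3/2,G:3/2):7/4,F:13/4):79/12,(L:9/2,S:9/2):16/3):61/60,(N:1/2,Z:1/2):207/20)
total length: 2477/60

E,G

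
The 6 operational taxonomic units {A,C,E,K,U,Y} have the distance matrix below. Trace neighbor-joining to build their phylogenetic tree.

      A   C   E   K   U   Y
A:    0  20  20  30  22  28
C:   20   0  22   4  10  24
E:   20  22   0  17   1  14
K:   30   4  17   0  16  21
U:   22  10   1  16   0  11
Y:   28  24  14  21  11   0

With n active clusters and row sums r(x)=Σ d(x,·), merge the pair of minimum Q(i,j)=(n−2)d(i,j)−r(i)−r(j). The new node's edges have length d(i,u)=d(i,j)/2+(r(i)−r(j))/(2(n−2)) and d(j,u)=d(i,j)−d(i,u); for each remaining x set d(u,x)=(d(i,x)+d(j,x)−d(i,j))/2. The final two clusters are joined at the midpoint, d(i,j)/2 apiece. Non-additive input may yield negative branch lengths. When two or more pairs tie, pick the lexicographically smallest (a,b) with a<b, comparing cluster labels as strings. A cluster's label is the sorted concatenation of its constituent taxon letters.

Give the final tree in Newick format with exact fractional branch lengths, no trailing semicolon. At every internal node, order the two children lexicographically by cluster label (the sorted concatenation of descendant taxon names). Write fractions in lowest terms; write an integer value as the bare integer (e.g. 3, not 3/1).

iteration 1: select C,K (d=4, Q=-152); attach at lengths (1, 3); label the merged cluster CK
  updated: d(A,CK)=23, d(CK,E)=35/2, d(CK,U)=11, d(CK,Y)=41/2
iteration 2: select A,CK (d=23, Q=-96); attach at lengths (15, 8); label the merged cluster ACK
  updated: d(ACK,E)=29/4, d(ACK,U)=5, d(ACK,Y)=51/4
iteration 3: select ACK,Y (d=51/4, Q=-149/4); attach at lengths (51/16, 153/16); label the merged cluster ACKY
  updated: d(ACKY,E)=17/4, d(ACKY,U)=13/8
iteration 4: select ACKY,E (d=17/4, Q=-55/8); attach at lengths (39/16, 29/16); label the merged cluster ACEKY
  updated: d(ACEKY,U)=-13/16
iteration 5: select ACEKY,U (d=-13/16); attach at lengths (-13/32, -13/32); label the merged cluster ACEKUY
final tree: ((((A:15,(C:1,K:3):8):51/16,Y:153/16):39/16,E:29/16):-13/32,U:-13/32)
total length: 691/16

((((A:15,(C:1,K:3):8):51/16,Y:153/16):39/16,E:29/16):-13/32,U:-13/32)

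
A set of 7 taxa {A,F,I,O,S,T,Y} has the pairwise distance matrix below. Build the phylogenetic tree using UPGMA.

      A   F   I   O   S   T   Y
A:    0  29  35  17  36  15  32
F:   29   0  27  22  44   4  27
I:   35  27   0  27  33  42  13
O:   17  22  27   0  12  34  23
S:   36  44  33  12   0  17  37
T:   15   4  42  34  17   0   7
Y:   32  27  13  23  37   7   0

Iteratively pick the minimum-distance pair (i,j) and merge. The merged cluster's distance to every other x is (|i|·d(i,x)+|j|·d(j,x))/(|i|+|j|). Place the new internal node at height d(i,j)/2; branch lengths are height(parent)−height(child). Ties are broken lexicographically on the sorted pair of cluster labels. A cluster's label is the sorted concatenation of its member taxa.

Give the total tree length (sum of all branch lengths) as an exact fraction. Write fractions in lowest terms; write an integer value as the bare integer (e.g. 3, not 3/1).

206/3

1. join F+T (d=4) ⇒ FT; edges |F|=2, |T|=2
  updated: d(A,FT)=22, d(FT,I)=69/2, d(FT,O)=28, d(FT,S)=61/2, d(FT,Y)=17
2. join O+S (d=12) ⇒ OS; edges |O|=6, |S|=6
  updated: d(A,OS)=53/2, d(FT,OS)=117/4, d(I,OS)=30, d(OS,Y)=30
3. join I+Y (d=13) ⇒ IY; edges |I|=13/2, |Y|=13/2
  updated: d(A,IY)=67/2, d(FT,IY)=103/4, d(IY,OS)=30
4. join A+FT (d=22) ⇒ AFT; edges |A|=11, |FT|=9
  updated: d(AFT,IY)=85/3, d(AFT,OS)=85/3
5. join AFT+IY (d=85/3) ⇒ AFITY; edges |AFT|=19/6, |IY|=23/3
  updated: d(AFITY,OS)=29
6. join AFITY+OS (d=29) ⇒ AFIOSTY; edges |AFITY|=1/3, |OS|=17/2
final tree: (((A:11,(F:2,T:2):9):19/6,(I:13/2,Y:13/2):23/3):1/3,(O:6,S:6):17/2)
total length: 206/3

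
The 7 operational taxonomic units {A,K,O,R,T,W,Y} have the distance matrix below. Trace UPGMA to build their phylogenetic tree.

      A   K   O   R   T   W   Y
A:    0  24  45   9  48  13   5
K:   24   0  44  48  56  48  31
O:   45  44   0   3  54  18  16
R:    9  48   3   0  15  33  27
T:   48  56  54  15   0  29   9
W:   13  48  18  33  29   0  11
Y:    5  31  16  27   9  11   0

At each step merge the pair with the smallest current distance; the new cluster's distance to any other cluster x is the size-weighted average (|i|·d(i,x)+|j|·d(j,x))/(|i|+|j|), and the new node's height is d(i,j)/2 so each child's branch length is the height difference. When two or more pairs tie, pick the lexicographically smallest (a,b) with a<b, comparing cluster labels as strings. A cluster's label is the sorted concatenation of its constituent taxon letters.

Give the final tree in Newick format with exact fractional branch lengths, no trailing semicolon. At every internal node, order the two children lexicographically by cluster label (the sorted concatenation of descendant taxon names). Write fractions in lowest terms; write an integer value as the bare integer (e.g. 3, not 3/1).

1. join O+R (d=3) ⇒ OR; edges |O|=3/2, |R|=3/2
  updated: d(A,OR)=27, d(K,OR)=46, d(OR,T)=69/2, d(OR,W)=51/2, d(OR,Y)=43/2
2. join A+Y (d=5) ⇒ AY; edges |A|=5/2, |Y|=5/2
  updated: d(AY,K)=55/2, d(AY,OR)=97/4, d(AY,T)=57/2, d(AY,W)=12
3. join AY+W (d=12) ⇒ AWY; edges |AY|=7/2, |W|=6
  updated: d(AWY,K)=103/3, d(AWY,OR)=74/3, d(AWY,T)=86/3
4. join AWY+OR (d=74/3) ⇒ AORWY; edges |AWY|=19/3, |OR|=65/6
  updated: d(AORWY,K)=39, d(AORWY,T)=31
5. join AORWY+T (d=31) ⇒ AORTWY; edges |AORWY|=19/6, |T|=31/2
  updated: d(AORTWY,K)=251/6
6. join AORTWY+K (d=251/6) ⇒ AKORTWY; edges |AORTWY|=65/12, |K|=251/12
final tree: (((((A:5/2,Y:5/2):7/2,W:6):19/3,(O:3/2,R:3/2):65/6):19/6,T:31/2):65/12,K:251/12)
total length: 239/3

(((((A:5/2,Y:5/2):7/2,W:6):19/3,(O:3/2,R:3/2):65/6):19/6,T:31/2):65/12,K:251/12)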